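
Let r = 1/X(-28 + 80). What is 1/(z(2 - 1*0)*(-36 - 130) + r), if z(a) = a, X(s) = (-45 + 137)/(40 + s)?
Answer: -1/331 ≈ -0.0030211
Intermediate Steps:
X(s) = 92/(40 + s)
r = 1 (r = 1/(92/(40 + (-28 + 80))) = 1/(92/(40 + 52)) = 1/(92/92) = 1/(92*(1/92)) = 1/1 = 1)
1/(z(2 - 1*0)*(-36 - 130) + r) = 1/((2 - 1*0)*(-36 - 130) + 1) = 1/((2 + 0)*(-166) + 1) = 1/(2*(-166) + 1) = 1/(-332 + 1) = 1/(-331) = -1/331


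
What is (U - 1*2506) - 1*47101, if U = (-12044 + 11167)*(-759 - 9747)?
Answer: 9164155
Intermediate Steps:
U = 9213762 (U = -877*(-10506) = 9213762)
(U - 1*2506) - 1*47101 = (9213762 - 1*2506) - 1*47101 = (9213762 - 2506) - 47101 = 9211256 - 47101 = 9164155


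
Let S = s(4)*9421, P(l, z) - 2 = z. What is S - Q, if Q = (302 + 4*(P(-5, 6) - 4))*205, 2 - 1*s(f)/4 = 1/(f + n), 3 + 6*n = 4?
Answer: 28346/25 ≈ 1133.8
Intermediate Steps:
n = ⅙ (n = -½ + (⅙)*4 = -½ + ⅔ = ⅙ ≈ 0.16667)
s(f) = 8 - 4/(⅙ + f) (s(f) = 8 - 4/(f + ⅙) = 8 - 4/(⅙ + f))
P(l, z) = 2 + z
S = 1658096/25 (S = (16*(-1 + 3*4)/(1 + 6*4))*9421 = (16*(-1 + 12)/(1 + 24))*9421 = (16*11/25)*9421 = (16*(1/25)*11)*9421 = (176/25)*9421 = 1658096/25 ≈ 66324.)
Q = 65190 (Q = (302 + 4*((2 + 6) - 4))*205 = (302 + 4*(8 - 4))*205 = (302 + 4*4)*205 = (302 + 16)*205 = 318*205 = 65190)
S - Q = 1658096/25 - 1*65190 = 1658096/25 - 65190 = 28346/25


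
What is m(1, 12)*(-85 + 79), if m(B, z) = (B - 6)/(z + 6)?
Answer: 5/3 ≈ 1.6667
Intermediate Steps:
m(B, z) = (-6 + B)/(6 + z)
m(1, 12)*(-85 + 79) = ((-6 + 1)/(6 + 12))*(-85 + 79) = (-5/18)*(-6) = ((1/18)*(-5))*(-6) = -5/18*(-6) = 5/3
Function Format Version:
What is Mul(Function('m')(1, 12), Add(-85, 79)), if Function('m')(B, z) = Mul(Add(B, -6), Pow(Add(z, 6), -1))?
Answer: Rational(5, 3) ≈ 1.6667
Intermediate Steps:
Function('m')(B, z) = Mul(Pow(Add(6, z), -1), Add(-6, B)) (Function('m')(B, z) = Mul(Add(-6, B), Pow(Add(6, z), -1)) = Mul(Pow(Add(6, z), -1), Add(-6, B)))
Mul(Function('m')(1, 12), Add(-85, 79)) = Mul(Mul(Pow(Add(6, 12), -1), Add(-6, 1)), Add(-85, 79)) = Mul(Mul(Pow(18, -1), -5), -6) = Mul(Mul(Rational(1, 18), -5), -6) = Mul(Rational(-5, 18), -6) = Rational(5, 3)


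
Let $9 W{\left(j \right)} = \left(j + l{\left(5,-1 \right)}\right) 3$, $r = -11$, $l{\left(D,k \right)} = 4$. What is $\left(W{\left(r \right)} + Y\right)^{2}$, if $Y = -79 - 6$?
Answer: $\frac{68644}{9} \approx 7627.1$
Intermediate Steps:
$Y = -85$
$W{\left(j \right)} = \frac{4}{3} + \frac{j}{3}$ ($W{\left(j \right)} = \frac{\left(j + 4\right) 3}{9} = \frac{\left(4 + j\right) 3}{9} = \frac{12 + 3 j}{9} = \frac{4}{3} + \frac{j}{3}$)
$\left(W{\left(r \right)} + Y\right)^{2} = \left(\left(\frac{4}{3} + \frac{1}{3} \left(-11\right)\right) - 85\right)^{2} = \left(\left(\frac{4}{3} - \frac{11}{3}\right) - 85\right)^{2} = \left(- \frac{7}{3} - 85\right)^{2} = \left(- \frac{262}{3}\right)^{2} = \frac{68644}{9}$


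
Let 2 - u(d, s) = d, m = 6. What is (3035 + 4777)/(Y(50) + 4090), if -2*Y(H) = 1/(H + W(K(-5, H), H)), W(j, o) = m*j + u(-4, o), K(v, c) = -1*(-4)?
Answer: 138880/72711 ≈ 1.9100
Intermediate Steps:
u(d, s) = 2 - d
K(v, c) = 4
W(j, o) = 6 + 6*j (W(j, o) = 6*j + (2 - 1*(-4)) = 6*j + (2 + 4) = 6*j + 6 = 6 + 6*j)
Y(H) = -1/(2*(30 + H)) (Y(H) = -1/(2*(H + (6 + 6*4))) = -1/(2*(H + (6 + 24))) = -1/(2*(H + 30)) = -1/(2*(30 + H)))
(3035 + 4777)/(Y(50) + 4090) = (3035 + 4777)/(-1/(60 + 2*50) + 4090) = 7812/(-1/(60 + 100) + 4090) = 7812/(-1/160 + 4090) = 7812/(654399/160) = 7812*(160/654399) = 138880/72711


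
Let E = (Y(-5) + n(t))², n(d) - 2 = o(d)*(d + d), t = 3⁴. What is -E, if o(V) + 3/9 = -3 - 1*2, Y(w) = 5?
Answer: -734449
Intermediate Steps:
t = 81
o(V) = -16/3 (o(V) = -⅓ + (-3 - 1*2) = -⅓ + (-3 - 2) = -⅓ - 5 = -16/3)
n(d) = 2 - 32*d/3 (n(d) = 2 - 16*(d + d)/3 = 2 - 32*d/3)
E = 734449 (E = (5 + (2 - 32/3*81))² = (5 + (2 - 864))² = (5 - 862)² = (-857)² = 734449)
-E = -1*734449 = -734449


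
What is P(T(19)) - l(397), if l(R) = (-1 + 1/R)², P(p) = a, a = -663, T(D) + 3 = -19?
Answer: -104651583/157609 ≈ -664.00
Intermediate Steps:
T(D) = -22 (T(D) = -3 - 19 = -22)
P(p) = -663
l(R) = (-1 + 1/R)²
P(T(19)) - l(397) = -663 - (-1 + 397)²/397² = -663 - 396²/157609 = -663 - 156816/157609 = -104651583/157609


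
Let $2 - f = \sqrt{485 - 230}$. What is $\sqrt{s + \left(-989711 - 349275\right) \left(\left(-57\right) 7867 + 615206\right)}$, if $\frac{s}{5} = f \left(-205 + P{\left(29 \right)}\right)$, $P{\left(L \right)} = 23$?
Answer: $\sqrt{-223325459802 + 910 \sqrt{255}} \approx 4.7257 \cdot 10^{5} i$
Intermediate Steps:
$f = 2 - \sqrt{255}$ ($f = 2 - \sqrt{485 - 230} = 2 - \sqrt{255} \approx -13.969$)
$s = -1820 + 910 \sqrt{255}$ ($s = 5 \left(2 - \sqrt{255}\right) \left(-205 + 23\right) = 5 \left(2 - \sqrt{255}\right) \left(-182\right) = 5 \left(-364 + 182 \sqrt{255}\right) = -1820 + 910 \sqrt{255} \approx 12712.0$)
$\sqrt{s + \left(-989711 - 349275\right) \left(\left(-57\right) 7867 + 615206\right)} = \sqrt{\left(-1820 + 910 \sqrt{255}\right) + \left(-989711 - 349275\right) \left(\left(-57\right) 7867 + 615206\right)} = \sqrt{\left(-1820 + 910 \sqrt{255}\right) - 1338986 \left(-448419 + 615206\right)} = \sqrt{\left(-1820 + 910 \sqrt{255}\right) - 223325457982} = \sqrt{-223325459802 + 910 \sqrt{255}}$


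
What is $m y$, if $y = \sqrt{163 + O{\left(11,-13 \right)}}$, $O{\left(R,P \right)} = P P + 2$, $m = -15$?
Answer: $- 15 \sqrt{334} \approx -274.13$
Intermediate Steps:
$O{\left(R,P \right)} = 2 + P^{2}$ ($O{\left(R,P \right)} = P^{2} + 2 = 2 + P^{2}$)
$y = \sqrt{334}$ ($y = \sqrt{163 + \left(2 + \left(-13\right)^{2}\right)} = \sqrt{163 + \left(2 + 169\right)} = \sqrt{163 + 171} = \sqrt{334} \approx 18.276$)
$m y = - 15 \sqrt{334}$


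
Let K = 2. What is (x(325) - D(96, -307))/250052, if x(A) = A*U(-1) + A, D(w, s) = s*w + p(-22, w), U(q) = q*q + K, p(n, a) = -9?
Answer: 30781/250052 ≈ 0.12310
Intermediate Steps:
U(q) = 2 + q**2 (U(q) = q*q + 2 = q**2 + 2 = 2 + q**2)
D(w, s) = -9 + s*w (D(w, s) = s*w - 9 = -9 + s*w)
x(A) = 4*A (x(A) = A*(2 + (-1)**2) + A = A*(2 + 1) + A = A*3 + A = 3*A + A = 4*A)
(x(325) - D(96, -307))/250052 = (4*325 - (-9 - 307*96))/250052 = (1300 - (-9 - 29472))*(1/250052) = (1300 - 1*(-29481))*(1/250052) = (1300 + 29481)*(1/250052) = 30781*(1/250052) = 30781/250052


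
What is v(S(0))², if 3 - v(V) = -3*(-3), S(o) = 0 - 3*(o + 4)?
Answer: 36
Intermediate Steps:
S(o) = -12 - 3*o (S(o) = 0 - 3*(4 + o) = 0 + (-12 - 3*o) = -12 - 3*o)
v(V) = -6 (v(V) = 3 - (-3)*(-3) = 3 - 1*9 = 3 - 9 = -6)
v(S(0))² = (-6)² = 36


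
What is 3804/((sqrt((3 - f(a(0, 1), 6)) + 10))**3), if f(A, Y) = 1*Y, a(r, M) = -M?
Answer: 3804*sqrt(7)/49 ≈ 205.40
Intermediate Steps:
f(A, Y) = Y
3804/((sqrt((3 - f(a(0, 1), 6)) + 10))**3) = 3804/((sqrt((3 - 1*6) + 10))**3) = 3804/((sqrt((3 - 6) + 10))**3) = 3804/((sqrt(-3 + 10))**3) = 3804/((sqrt(7))**3) = 3804/((7*sqrt(7))) = 3804*(sqrt(7)/49) = 3804*sqrt(7)/49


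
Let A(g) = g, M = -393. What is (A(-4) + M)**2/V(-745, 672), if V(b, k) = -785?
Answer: -157609/785 ≈ -200.78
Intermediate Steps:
(A(-4) + M)**2/V(-745, 672) = (-4 - 393)**2/(-785) = (-397)**2*(-1/785) = 157609*(-1/785) = -157609/785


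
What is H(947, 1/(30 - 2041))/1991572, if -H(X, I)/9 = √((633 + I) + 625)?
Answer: -27*√565278023/4005051292 ≈ -0.00016028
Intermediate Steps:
H(X, I) = -9*√(1258 + I) (H(X, I) = -9*√((633 + I) + 625) = -9*√(1258 + I))
H(947, 1/(30 - 2041))/1991572 = -9*√(1258 + 1/(30 - 2041))/1991572 = -9*√(1258 + 1/(-2011))*(1/1991572) = -9*√(1258 - 1/2011)*(1/1991572) = -27*√565278023/2011*(1/1991572) = -27*√565278023/4005051292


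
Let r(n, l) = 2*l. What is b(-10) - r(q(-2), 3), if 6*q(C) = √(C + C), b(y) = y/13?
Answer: -88/13 ≈ -6.7692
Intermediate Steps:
b(y) = y/13 (b(y) = y*(1/13) = y/13)
q(C) = √2*√C/6 (q(C) = √(C + C)/6 = √(2*C)/6 = (√2*√C)/6 = √2*√C/6)
b(-10) - r(q(-2), 3) = (1/13)*(-10) - 2*3 = -10/13 - 1*6 = -10/13 - 6 = -88/13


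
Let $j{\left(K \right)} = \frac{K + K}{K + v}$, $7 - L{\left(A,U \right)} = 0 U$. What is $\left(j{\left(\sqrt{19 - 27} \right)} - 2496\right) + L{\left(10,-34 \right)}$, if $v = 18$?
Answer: $\frac{3 \left(- 829 \sqrt{2} + 7467 i\right)}{\sqrt{2} - 9 i} \approx -2489.0 + 0.3067 i$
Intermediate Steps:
$L{\left(A,U \right)} = 7$ ($L{\left(A,U \right)} = 7 - 0 U = 7 - 0 = 7 + 0 = 7$)
$j{\left(K \right)} = \frac{2 K}{18 + K}$ ($j{\left(K \right)} = \frac{K + K}{K + 18} = \frac{2 K}{18 + K}$)
$\left(j{\left(\sqrt{19 - 27} \right)} - 2496\right) + L{\left(10,-34 \right)} = \left(\frac{2 \sqrt{19 - 27}}{18 + \sqrt{19 - 27}} - 2496\right) + 7 = \left(\frac{2 \sqrt{-8}}{18 + \sqrt{-8}} - 2496\right) + 7 = \left(\frac{2 \cdot 2 i \sqrt{2}}{18 + 2 i \sqrt{2}} - 2496\right) + 7 = \left(\frac{4 i \sqrt{2}}{18 + 2 i \sqrt{2}} - 2496\right) + 7 = \left(-2496 + \frac{4 i \sqrt{2}}{18 + 2 i \sqrt{2}}\right) + 7 = -2489 + \frac{4 i \sqrt{2}}{18 + 2 i \sqrt{2}}$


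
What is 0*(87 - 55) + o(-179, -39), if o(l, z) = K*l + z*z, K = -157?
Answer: 29624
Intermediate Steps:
o(l, z) = z² - 157*l (o(l, z) = -157*l + z*z = -157*l + z² = z² - 157*l)
0*(87 - 55) + o(-179, -39) = 0*(87 - 55) + ((-39)² - 157*(-179)) = 0*32 + (1521 + 28103) = 0 + 29624 = 29624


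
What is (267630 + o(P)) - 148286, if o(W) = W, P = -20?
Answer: 119324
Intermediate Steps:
(267630 + o(P)) - 148286 = (267630 - 20) - 148286 = 267610 - 148286 = 119324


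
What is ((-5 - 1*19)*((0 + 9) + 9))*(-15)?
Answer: 6480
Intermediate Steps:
((-5 - 1*19)*((0 + 9) + 9))*(-15) = ((-5 - 19)*(9 + 9))*(-15) = -24*18*(-15) = -432*(-15) = 6480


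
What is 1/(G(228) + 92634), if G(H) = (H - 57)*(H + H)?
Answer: 1/170610 ≈ 5.8613e-6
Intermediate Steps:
G(H) = 2*H*(-57 + H) (G(H) = (-57 + H)*(2*H) = 2*H*(-57 + H))
1/(G(228) + 92634) = 1/(2*228*(-57 + 228) + 92634) = 1/(2*228*171 + 92634) = 1/(77976 + 92634) = 1/170610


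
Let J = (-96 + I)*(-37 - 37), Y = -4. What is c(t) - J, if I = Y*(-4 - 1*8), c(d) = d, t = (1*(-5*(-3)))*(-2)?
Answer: -3582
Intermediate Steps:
t = -30 (t = (1*15)*(-2) = 15*(-2) = -30)
I = 48 (I = -4*(-4 - 1*8) = -4*(-4 - 8) = -4*(-12) = 48)
J = 3552 (J = (-96 + 48)*(-37 - 37) = -48*(-74) = 3552)
c(t) - J = -30 - 1*3552 = -30 - 3552 = -3582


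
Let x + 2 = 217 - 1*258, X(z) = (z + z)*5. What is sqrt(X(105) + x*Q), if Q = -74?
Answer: 46*sqrt(2) ≈ 65.054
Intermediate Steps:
X(z) = 10*z (X(z) = (2*z)*5 = 10*z)
x = -43 (x = -2 + (217 - 1*258) = -2 + (217 - 258) = -2 - 41 = -43)
sqrt(X(105) + x*Q) = sqrt(10*105 - 43*(-74)) = sqrt(1050 + 3182) = sqrt(4232) = 46*sqrt(2)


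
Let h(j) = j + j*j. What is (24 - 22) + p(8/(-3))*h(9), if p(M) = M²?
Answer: 642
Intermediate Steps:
h(j) = j + j²
(24 - 22) + p(8/(-3))*h(9) = (24 - 22) + (8/(-3))²*(9*(1 + 9)) = 2 + (8*(-⅓))²*(9*10) = 2 + (-8/3)²*90 = 2 + (64/9)*90 = 2 + 640 = 642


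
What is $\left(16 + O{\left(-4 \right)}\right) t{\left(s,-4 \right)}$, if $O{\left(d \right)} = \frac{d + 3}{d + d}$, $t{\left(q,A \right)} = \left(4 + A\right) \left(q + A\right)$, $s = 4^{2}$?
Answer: $0$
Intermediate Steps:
$s = 16$
$t{\left(q,A \right)} = \left(4 + A\right) \left(A + q\right)$
$O{\left(d \right)} = \frac{3 + d}{2 d}$
$\left(16 + O{\left(-4 \right)}\right) t{\left(s,-4 \right)} = \left(16 + \frac{3 - 4}{2 \left(-4\right)}\right) \left(\left(-4\right)^{2} + 4 \left(-4\right) + 4 \cdot 16 - 64\right) = \left(16 + \frac{1}{2} \left(- \frac{1}{4}\right) \left(-1\right)\right) \left(16 - 16 + 64 - 64\right) = \left(16 + \frac{1}{8}\right) 0 = \frac{129}{8} \cdot 0 = 0$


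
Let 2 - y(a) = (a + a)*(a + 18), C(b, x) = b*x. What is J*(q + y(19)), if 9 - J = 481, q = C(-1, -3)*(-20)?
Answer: 691008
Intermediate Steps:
q = -60 (q = -1*(-3)*(-20) = 3*(-20) = -60)
J = -472 (J = 9 - 1*481 = 9 - 481 = -472)
y(a) = 2 - 2*a*(18 + a) (y(a) = 2 - (a + a)*(a + 18) = 2 - 2*a*(18 + a))
J*(q + y(19)) = -472*(-60 + (2 - 36*19 - 2*19²)) = -472*(-60 + (2 - 684 - 2*361)) = -472*(-60 + (2 - 684 - 722)) = -472*(-60 - 1404) = -472*(-1464) = 691008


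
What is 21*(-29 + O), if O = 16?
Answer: -273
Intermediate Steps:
21*(-29 + O) = 21*(-29 + 16) = 21*(-13) = -273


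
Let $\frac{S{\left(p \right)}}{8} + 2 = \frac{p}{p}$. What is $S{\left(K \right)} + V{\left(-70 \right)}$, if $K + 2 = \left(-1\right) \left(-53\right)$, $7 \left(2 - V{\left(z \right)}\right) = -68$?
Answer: $\frac{26}{7} \approx 3.7143$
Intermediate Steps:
$V{\left(z \right)} = \frac{82}{7}$ ($V{\left(z \right)} = 2 - - \frac{68}{7} = 2 + \frac{68}{7} = \frac{82}{7}$)
$K = 51$ ($K = -2 - -53 = -2 + 53 = 51$)
$S{\left(p \right)} = -8$ ($S{\left(p \right)} = -16 + 8 \frac{p}{p} = -16 + 8 \cdot 1 = -16 + 8 = -8$)
$S{\left(K \right)} + V{\left(-70 \right)} = -8 + \frac{82}{7} = \frac{26}{7}$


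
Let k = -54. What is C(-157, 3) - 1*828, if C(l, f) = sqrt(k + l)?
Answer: -828 + I*sqrt(211) ≈ -828.0 + 14.526*I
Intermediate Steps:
C(l, f) = sqrt(-54 + l)
C(-157, 3) - 1*828 = sqrt(-54 - 157) - 1*828 = sqrt(-211) - 828 = I*sqrt(211) - 828 = -828 + I*sqrt(211)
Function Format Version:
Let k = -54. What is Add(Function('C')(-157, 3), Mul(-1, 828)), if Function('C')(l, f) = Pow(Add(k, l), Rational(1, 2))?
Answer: Add(-828, Mul(I, Pow(211, Rational(1, 2)))) ≈ Add(-828.00, Mul(14.526, I))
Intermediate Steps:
Function('C')(l, f) = Pow(Add(-54, l), Rational(1, 2))
Add(Function('C')(-157, 3), Mul(-1, 828)) = Add(Pow(Add(-54, -157), Rational(1, 2)), Mul(-1, 828)) = Add(Pow(-211, Rational(1, 2)), -828) = Add(Mul(I, Pow(211, Rational(1, 2))), -828) = Add(-828, Mul(I, Pow(211, Rational(1, 2))))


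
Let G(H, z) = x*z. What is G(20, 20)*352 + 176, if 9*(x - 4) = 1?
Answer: 262064/9 ≈ 29118.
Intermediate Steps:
x = 37/9 (x = 4 + (⅑)*1 = 4 + ⅑ = 37/9 ≈ 4.1111)
G(H, z) = 37*z/9
G(20, 20)*352 + 176 = ((37/9)*20)*352 + 176 = (740/9)*352 + 176 = 260480/9 + 176 = 262064/9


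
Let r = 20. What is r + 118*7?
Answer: 846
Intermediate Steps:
r + 118*7 = 20 + 118*7 = 20 + 826 = 846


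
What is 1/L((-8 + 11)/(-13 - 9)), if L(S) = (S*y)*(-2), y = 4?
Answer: 11/12 ≈ 0.91667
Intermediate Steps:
L(S) = -8*S (L(S) = (S*4)*(-2) = (4*S)*(-2) = -8*S)
1/L((-8 + 11)/(-13 - 9)) = 1/(-8*(-8 + 11)/(-13 - 9)) = 1/(-24/(-22)) = 1/(-24*(-1)/22) = 1/(-8*(-3/22)) = 1/(12/11) = 11/12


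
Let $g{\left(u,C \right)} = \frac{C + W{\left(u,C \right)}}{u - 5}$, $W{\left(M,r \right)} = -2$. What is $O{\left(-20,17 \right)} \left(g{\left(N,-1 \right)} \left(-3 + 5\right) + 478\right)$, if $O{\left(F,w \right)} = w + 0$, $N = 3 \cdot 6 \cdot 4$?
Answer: $\frac{544340}{67} \approx 8124.5$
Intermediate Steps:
$N = 72$ ($N = 18 \cdot 4 = 72$)
$g{\left(u,C \right)} = \frac{-2 + C}{-5 + u}$ ($g{\left(u,C \right)} = \frac{C - 2}{u - 5} = \frac{-2 + C}{-5 + u}$)
$O{\left(F,w \right)} = w$
$O{\left(-20,17 \right)} \left(g{\left(N,-1 \right)} \left(-3 + 5\right) + 478\right) = 17 \left(\frac{-2 - 1}{-5 + 72} \left(-3 + 5\right) + 478\right) = 17 \left(\frac{1}{67} \left(-3\right) 2 + 478\right) = 17 \left(\left(- \frac{3}{67}\right) 2 + 478\right) = 17 \left(- \frac{6}{67} + 478\right) = 17 \cdot \frac{32020}{67} = \frac{544340}{67}$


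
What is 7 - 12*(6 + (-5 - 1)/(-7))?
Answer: -527/7 ≈ -75.286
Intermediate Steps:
7 - 12*(6 + (-5 - 1)/(-7)) = 7 - 12*(6 - 6*(-1/7)) = 7 - 12*(6 + 6/7) = 7 - 12*48/7 = 7 - 576/7 = -527/7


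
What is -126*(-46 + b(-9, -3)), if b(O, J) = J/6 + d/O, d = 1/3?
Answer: 17591/3 ≈ 5863.7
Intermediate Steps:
d = ⅓ ≈ 0.33333
b(O, J) = 1/(3*O) + J/6 (b(O, J) = J/6 + 1/(3*O) = 1/(3*O) + J/6)
-126*(-46 + b(-9, -3)) = -126*(-46 + (⅙)*(2 - 3*(-9))/(-9)) = -126*(-46 + (⅙)*(-⅑)*(2 + 27)) = -126*(-46 + (⅙)*(-⅑)*29) = -126*(-46 - 29/54) = -126*(-2513/54) = 17591/3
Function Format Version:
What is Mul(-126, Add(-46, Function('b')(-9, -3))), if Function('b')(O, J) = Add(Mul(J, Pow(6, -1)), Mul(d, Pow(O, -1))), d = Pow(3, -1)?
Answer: Rational(17591, 3) ≈ 5863.7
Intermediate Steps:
d = Rational(1, 3) ≈ 0.33333
Function('b')(O, J) = Add(Mul(Rational(1, 3), Pow(O, -1)), Mul(Rational(1, 6), J)) (Function('b')(O, J) = Add(Mul(J, Pow(6, -1)), Mul(Rational(1, 3), Pow(O, -1))) = Add(Mul(J, Rational(1, 6)), Mul(Rational(1, 3), Pow(O, -1))) = Add(Mul(Rational(1, 6), J), Mul(Rational(1, 3), Pow(O, -1))) = Add(Mul(Rational(1, 3), Pow(O, -1)), Mul(Rational(1, 6), J)))
Mul(-126, Add(-46, Function('b')(-9, -3))) = Mul(-126, Add(-46, Mul(Rational(1, 6), Pow(-9, -1), Add(2, Mul(-3, -9))))) = Mul(-126, Add(-46, Mul(Rational(1, 6), Rational(-1, 9), Add(2, 27)))) = Mul(-126, Add(-46, Mul(Rational(1, 6), Rational(-1, 9), 29))) = Mul(-126, Add(-46, Rational(-29, 54))) = Mul(-126, Rational(-2513, 54)) = Rational(17591, 3)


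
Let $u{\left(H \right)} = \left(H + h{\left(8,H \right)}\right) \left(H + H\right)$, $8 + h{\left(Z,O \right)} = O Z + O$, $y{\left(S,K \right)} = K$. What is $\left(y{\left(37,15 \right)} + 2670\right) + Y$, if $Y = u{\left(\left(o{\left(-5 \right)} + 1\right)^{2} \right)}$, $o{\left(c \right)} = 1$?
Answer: $2941$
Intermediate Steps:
$h{\left(Z,O \right)} = -8 + O + O Z$ ($h{\left(Z,O \right)} = -8 + \left(O Z + O\right) = -8 + \left(O + O Z\right) = -8 + O + O Z$)
$u{\left(H \right)} = 2 H \left(-8 + 10 H\right)$ ($u{\left(H \right)} = \left(H + \left(-8 + H + H 8\right)\right) \left(H + H\right) = \left(H + \left(-8 + H + 8 H\right)\right) 2 H = \left(H + \left(-8 + 9 H\right)\right) 2 H = \left(-8 + 10 H\right) 2 H = 2 H \left(-8 + 10 H\right)$)
$Y = 256$ ($Y = 4 \left(1 + 1\right)^{2} \left(-4 + 5 \left(1 + 1\right)^{2}\right) = 4 \cdot 2^{2} \left(-4 + 5 \cdot 2^{2}\right) = 4 \cdot 4 \left(-4 + 5 \cdot 4\right) = 4 \cdot 4 \left(-4 + 20\right) = 4 \cdot 4 \cdot 16 = 256$)
$\left(y{\left(37,15 \right)} + 2670\right) + Y = \left(15 + 2670\right) + 256 = 2685 + 256 = 2941$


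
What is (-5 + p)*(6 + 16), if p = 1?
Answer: -88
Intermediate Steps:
(-5 + p)*(6 + 16) = (-5 + 1)*(6 + 16) = -4*22 = -88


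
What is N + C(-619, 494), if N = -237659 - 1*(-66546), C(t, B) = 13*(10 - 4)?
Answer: -171035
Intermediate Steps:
C(t, B) = 78 (C(t, B) = 13*6 = 78)
N = -171113 (N = -237659 + 66546 = -171113)
N + C(-619, 494) = -171113 + 78 = -171035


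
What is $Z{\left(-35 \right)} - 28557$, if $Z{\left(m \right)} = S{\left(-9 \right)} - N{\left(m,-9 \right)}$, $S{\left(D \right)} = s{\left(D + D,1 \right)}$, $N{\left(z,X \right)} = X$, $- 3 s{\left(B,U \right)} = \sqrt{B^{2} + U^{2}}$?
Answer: $-28548 - \frac{5 \sqrt{13}}{3} \approx -28554.0$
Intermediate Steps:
$s{\left(B,U \right)} = - \frac{\sqrt{B^{2} + U^{2}}}{3}$
$S{\left(D \right)} = - \frac{\sqrt{1 + 4 D^{2}}}{3}$ ($S{\left(D \right)} = - \frac{\sqrt{\left(D + D\right)^{2} + 1^{2}}}{3} = - \frac{\sqrt{\left(2 D\right)^{2} + 1}}{3} = - \frac{\sqrt{4 D^{2} + 1}}{3} = - \frac{\sqrt{1 + 4 D^{2}}}{3}$)
$Z{\left(m \right)} = 9 - \frac{5 \sqrt{13}}{3}$ ($Z{\left(m \right)} = - \frac{\sqrt{1 + 4 \left(-9\right)^{2}}}{3} - -9 = - \frac{\sqrt{1 + 4 \cdot 81}}{3} + 9 = - \frac{\sqrt{1 + 324}}{3} + 9 = - \frac{\sqrt{325}}{3} + 9 = - \frac{5 \sqrt{13}}{3} + 9 = 9 - \frac{5 \sqrt{13}}{3}$)
$Z{\left(-35 \right)} - 28557 = \left(9 - \frac{5 \sqrt{13}}{3}\right) - 28557 = -28548 - \frac{5 \sqrt{13}}{3}$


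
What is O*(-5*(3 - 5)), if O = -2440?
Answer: -24400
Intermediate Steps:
O*(-5*(3 - 5)) = -(-12200)*(3 - 5) = -(-12200)*(-2) = -2440*10 = -24400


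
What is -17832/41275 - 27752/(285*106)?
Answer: -168416852/124691775 ≈ -1.3507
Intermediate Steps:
-17832/41275 - 27752/(285*106) = -17832*1/41275 - 27752/30210 = -17832/41275 - 27752*1/30210 = -17832/41275 - 13876/15105 = -168416852/124691775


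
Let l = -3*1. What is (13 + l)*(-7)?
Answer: -70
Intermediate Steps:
l = -3
(13 + l)*(-7) = (13 - 3)*(-7) = 10*(-7) = -70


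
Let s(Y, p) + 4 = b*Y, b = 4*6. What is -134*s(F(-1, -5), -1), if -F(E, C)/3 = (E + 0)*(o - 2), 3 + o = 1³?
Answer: 39128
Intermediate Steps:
o = -2 (o = -3 + 1³ = -3 + 1 = -2)
F(E, C) = 12*E (F(E, C) = -3*(E + 0)*(-2 - 2) = -3*E*(-4) = -(-12)*E = 12*E)
b = 24
s(Y, p) = -4 + 24*Y
-134*s(F(-1, -5), -1) = -134*(-4 + 24*(12*(-1))) = -134*(-4 + 24*(-12)) = -134*(-4 - 288) = -134*(-292) = 39128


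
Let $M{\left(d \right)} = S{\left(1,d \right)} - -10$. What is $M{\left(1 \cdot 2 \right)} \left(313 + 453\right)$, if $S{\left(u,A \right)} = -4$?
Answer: $4596$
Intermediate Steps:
$M{\left(d \right)} = 6$ ($M{\left(d \right)} = -4 - -10 = -4 + 10 = 6$)
$M{\left(1 \cdot 2 \right)} \left(313 + 453\right) = 6 \left(313 + 453\right) = 6 \cdot 766 = 4596$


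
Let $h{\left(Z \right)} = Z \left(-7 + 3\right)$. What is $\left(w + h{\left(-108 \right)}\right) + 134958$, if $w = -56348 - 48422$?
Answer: $30620$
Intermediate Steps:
$h{\left(Z \right)} = - 4 Z$ ($h{\left(Z \right)} = Z \left(-4\right) = - 4 Z$)
$w = -104770$
$\left(w + h{\left(-108 \right)}\right) + 134958 = \left(-104770 - -432\right) + 134958 = \left(-104770 + 432\right) + 134958 = -104338 + 134958 = 30620$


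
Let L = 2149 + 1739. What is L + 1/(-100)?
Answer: 388799/100 ≈ 3888.0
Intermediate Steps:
L = 3888
L + 1/(-100) = 3888 + 1/(-100) = 3888 - 1/100 = 388799/100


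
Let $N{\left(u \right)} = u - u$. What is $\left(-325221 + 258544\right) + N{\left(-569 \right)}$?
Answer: $-66677$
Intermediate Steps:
$N{\left(u \right)} = 0$
$\left(-325221 + 258544\right) + N{\left(-569 \right)} = \left(-325221 + 258544\right) + 0 = -66677 + 0 = -66677$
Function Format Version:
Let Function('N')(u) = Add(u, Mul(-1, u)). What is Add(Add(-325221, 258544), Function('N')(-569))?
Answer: -66677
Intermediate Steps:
Function('N')(u) = 0
Add(Add(-325221, 258544), Function('N')(-569)) = Add(Add(-325221, 258544), 0) = Add(-66677, 0) = -66677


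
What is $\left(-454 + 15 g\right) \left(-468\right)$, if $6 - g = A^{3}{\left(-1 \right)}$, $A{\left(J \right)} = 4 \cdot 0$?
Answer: $170352$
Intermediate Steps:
$A{\left(J \right)} = 0$
$g = 6$ ($g = 6 - 0^{3} = 6 - 0 = 6 + 0 = 6$)
$\left(-454 + 15 g\right) \left(-468\right) = \left(-454 + 15 \cdot 6\right) \left(-468\right) = \left(-454 + 90\right) \left(-468\right) = \left(-364\right) \left(-468\right) = 170352$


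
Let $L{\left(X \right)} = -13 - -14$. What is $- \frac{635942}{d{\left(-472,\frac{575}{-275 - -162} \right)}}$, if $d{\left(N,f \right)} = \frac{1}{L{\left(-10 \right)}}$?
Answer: $-635942$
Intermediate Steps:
$L{\left(X \right)} = 1$ ($L{\left(X \right)} = -13 + 14 = 1$)
$d{\left(N,f \right)} = 1$ ($d{\left(N,f \right)} = 1^{-1} = 1$)
$- \frac{635942}{d{\left(-472,\frac{575}{-275 - -162} \right)}} = - \frac{635942}{1} = \left(-635942\right) 1 = -635942$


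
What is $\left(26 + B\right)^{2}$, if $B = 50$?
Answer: $5776$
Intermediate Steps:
$\left(26 + B\right)^{2} = \left(26 + 50\right)^{2} = 76^{2} = 5776$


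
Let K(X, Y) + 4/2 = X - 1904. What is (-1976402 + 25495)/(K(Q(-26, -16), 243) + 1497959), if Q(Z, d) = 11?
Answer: -1950907/1496064 ≈ -1.3040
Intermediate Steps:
K(X, Y) = -1906 + X (K(X, Y) = -2 + (X - 1904) = -2 + (-1904 + X) = -1906 + X)
(-1976402 + 25495)/(K(Q(-26, -16), 243) + 1497959) = (-1976402 + 25495)/((-1906 + 11) + 1497959) = -1950907/(-1895 + 1497959) = -1950907/1496064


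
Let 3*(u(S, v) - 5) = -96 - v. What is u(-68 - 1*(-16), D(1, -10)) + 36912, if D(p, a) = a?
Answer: 110665/3 ≈ 36888.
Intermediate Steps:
u(S, v) = -27 - v/3 (u(S, v) = 5 + (-96 - v)/3 = 5 + (-32 - v/3) = -27 - v/3)
u(-68 - 1*(-16), D(1, -10)) + 36912 = (-27 - ⅓*(-10)) + 36912 = (-27 + 10/3) + 36912 = -71/3 + 36912 = 110665/3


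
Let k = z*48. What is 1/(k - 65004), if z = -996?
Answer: -1/112812 ≈ -8.8643e-6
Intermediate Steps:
k = -47808 (k = -996*48 = -47808)
1/(k - 65004) = 1/(-47808 - 65004) = 1/(-112812) = -1/112812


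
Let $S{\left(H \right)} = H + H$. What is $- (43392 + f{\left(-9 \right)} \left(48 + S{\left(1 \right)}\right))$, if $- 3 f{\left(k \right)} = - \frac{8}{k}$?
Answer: $- \frac{1171184}{27} \approx -43377.0$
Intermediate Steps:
$S{\left(H \right)} = 2 H$
$f{\left(k \right)} = \frac{8}{3 k}$ ($f{\left(k \right)} = - \frac{\left(-8\right) \frac{1}{k}}{3} = \frac{8}{3 k}$)
$- (43392 + f{\left(-9 \right)} \left(48 + S{\left(1 \right)}\right)) = - (43392 + \frac{8}{3 \left(-9\right)} \left(48 + 2 \cdot 1\right)) = - (43392 + \frac{8}{3} \left(- \frac{1}{9}\right) \left(48 + 2\right)) = - (43392 - \frac{400}{27}) = \left(-1\right) \frac{1171184}{27} = - \frac{1171184}{27}$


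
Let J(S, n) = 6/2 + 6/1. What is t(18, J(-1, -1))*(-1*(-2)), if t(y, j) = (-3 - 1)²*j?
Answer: 288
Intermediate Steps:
J(S, n) = 9 (J(S, n) = 6*(½) + 6*1 = 3 + 6 = 9)
t(y, j) = 16*j (t(y, j) = (-4)²*j = 16*j)
t(18, J(-1, -1))*(-1*(-2)) = (16*9)*(-1*(-2)) = 144*2 = 288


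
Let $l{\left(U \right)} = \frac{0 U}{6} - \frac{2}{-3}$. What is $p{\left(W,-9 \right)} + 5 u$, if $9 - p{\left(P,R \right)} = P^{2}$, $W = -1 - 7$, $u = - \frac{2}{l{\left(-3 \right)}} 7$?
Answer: $-160$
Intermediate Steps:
$l{\left(U \right)} = \frac{2}{3}$ ($l{\left(U \right)} = 0 \cdot \frac{1}{6} - - \frac{2}{3} = 0 + \frac{2}{3} = \frac{2}{3}$)
$u = -21$ ($u = - \frac{2}{\frac{2}{3}} \cdot 7 = \left(-2\right) \frac{3}{2} \cdot 7 = \left(-3\right) 7 = -21$)
$W = -8$ ($W = -1 - 7 = -8$)
$p{\left(P,R \right)} = 9 - P^{2}$
$p{\left(W,-9 \right)} + 5 u = \left(9 - \left(-8\right)^{2}\right) + 5 \left(-21\right) = \left(9 - 64\right) - 105 = -55 - 105 = -160$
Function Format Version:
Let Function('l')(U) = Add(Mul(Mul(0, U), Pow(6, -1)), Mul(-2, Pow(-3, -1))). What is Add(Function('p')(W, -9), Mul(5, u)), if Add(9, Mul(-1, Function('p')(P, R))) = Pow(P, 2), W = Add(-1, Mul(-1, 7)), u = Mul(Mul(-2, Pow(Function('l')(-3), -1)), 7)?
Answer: -160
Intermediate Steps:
Function('l')(U) = Rational(2, 3) (Function('l')(U) = Add(Mul(0, Rational(1, 6)), Mul(-2, Rational(-1, 3))) = Add(0, Rational(2, 3)) = Rational(2, 3))
u = -21 (u = Mul(Mul(-2, Pow(Rational(2, 3), -1)), 7) = Mul(Mul(-2, Rational(3, 2)), 7) = Mul(-3, 7) = -21)
W = -8 (W = Add(-1, -7) = -8)
Function('p')(P, R) = Add(9, Mul(-1, Pow(P, 2)))
Add(Function('p')(W, -9), Mul(5, u)) = Add(Add(9, Mul(-1, Pow(-8, 2))), Mul(5, -21)) = Add(Add(9, Mul(-1, 64)), -105) = Add(Add(9, -64), -105) = Add(-55, -105) = -160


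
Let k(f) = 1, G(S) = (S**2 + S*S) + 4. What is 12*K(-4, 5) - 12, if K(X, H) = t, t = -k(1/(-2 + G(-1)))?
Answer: -24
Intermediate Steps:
G(S) = 4 + 2*S**2 (G(S) = (S**2 + S**2) + 4 = 2*S**2 + 4 = 4 + 2*S**2)
t = -1 (t = -1*1 = -1)
K(X, H) = -1
12*K(-4, 5) - 12 = 12*(-1) - 12 = -12 - 12 = -24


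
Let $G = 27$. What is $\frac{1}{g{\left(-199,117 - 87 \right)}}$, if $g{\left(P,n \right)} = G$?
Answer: $\frac{1}{27} \approx 0.037037$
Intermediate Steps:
$g{\left(P,n \right)} = 27$
$\frac{1}{g{\left(-199,117 - 87 \right)}} = \frac{1}{27}$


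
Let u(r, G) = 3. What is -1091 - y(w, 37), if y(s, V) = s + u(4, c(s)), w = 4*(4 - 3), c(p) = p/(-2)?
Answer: -1098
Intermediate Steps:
c(p) = -p/2 (c(p) = p*(-½) = -p/2)
w = 4 (w = 4*1 = 4)
y(s, V) = 3 + s (y(s, V) = s + 3 = 3 + s)
-1091 - y(w, 37) = -1091 - (3 + 4) = -1091 - 1*7 = -1091 - 7 = -1098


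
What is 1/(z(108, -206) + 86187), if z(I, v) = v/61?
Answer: 61/5257201 ≈ 1.1603e-5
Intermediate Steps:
z(I, v) = v/61 (z(I, v) = v*(1/61) = v/61)
1/(z(108, -206) + 86187) = 1/((1/61)*(-206) + 86187) = 1/(-206/61 + 86187) = 1/(5257201/61) = 61/5257201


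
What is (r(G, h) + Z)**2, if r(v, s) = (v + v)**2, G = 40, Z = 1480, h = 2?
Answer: 62094400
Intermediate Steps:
r(v, s) = 4*v**2 (r(v, s) = (2*v)**2 = 4*v**2)
(r(G, h) + Z)**2 = (4*40**2 + 1480)**2 = (4*1600 + 1480)**2 = (6400 + 1480)**2 = 7880**2 = 62094400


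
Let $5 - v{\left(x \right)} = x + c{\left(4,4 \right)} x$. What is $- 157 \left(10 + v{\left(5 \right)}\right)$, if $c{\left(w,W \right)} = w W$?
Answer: $10990$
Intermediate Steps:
$c{\left(w,W \right)} = W w$
$v{\left(x \right)} = 5 - 17 x$ ($v{\left(x \right)} = 5 - \left(x + 4 \cdot 4 x\right) = 5 - \left(x + 16 x\right) = 5 - 17 x$)
$- 157 \left(10 + v{\left(5 \right)}\right) = - 157 \left(10 + \left(5 - 85\right)\right) = - 157 \left(10 - 80\right) = \left(-157\right) \left(-70\right) = 10990$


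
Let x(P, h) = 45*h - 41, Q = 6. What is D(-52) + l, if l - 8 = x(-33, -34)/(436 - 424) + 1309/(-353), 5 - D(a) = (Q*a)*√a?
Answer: -515203/4236 + 624*I*√13 ≈ -121.62 + 2249.9*I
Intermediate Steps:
x(P, h) = -41 + 45*h
D(a) = 5 - 6*a^(3/2) (D(a) = 5 - 6*a*√a = 5 - 6*a^(3/2))
l = -536383/4236 (l = 8 + ((-41 + 45*(-34))/(436 - 424) + 1309/(-353)) = 8 + ((-41 - 1530)/12 + 1309*(-1/353)) = 8 + (-1571*1/12 - 1309/353) = 8 + (-1571/12 - 1309/353) = 8 - 570271/4236 = -536383/4236 ≈ -126.62)
D(-52) + l = (5 - (-624)*I*√13) - 536383/4236 = (5 + 624*I*√13) - 536383/4236 = -515203/4236 + 624*I*√13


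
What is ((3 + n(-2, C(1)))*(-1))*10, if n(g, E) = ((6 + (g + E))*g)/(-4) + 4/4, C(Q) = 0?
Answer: -60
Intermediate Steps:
n(g, E) = 1 - g*(6 + E + g)/4 (n(g, E) = ((6 + (E + g))*g)*(-¼) + 4*(¼) = ((6 + E + g)*g)*(-¼) + 1 = (g*(6 + E + g))*(-¼) + 1 = -g*(6 + E + g)/4 + 1 = 1 - g*(6 + E + g)/4)
((3 + n(-2, C(1)))*(-1))*10 = ((3 + (1 - 3/2*(-2) - ¼*(-2)² - ¼*0*(-2)))*(-1))*10 = ((3 + (1 + 3 - ¼*4 + 0))*(-1))*10 = ((3 + (1 + 3 - 1 + 0))*(-1))*10 = ((3 + 3)*(-1))*10 = (6*(-1))*10 = -6*10 = -60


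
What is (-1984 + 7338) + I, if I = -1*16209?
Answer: -10855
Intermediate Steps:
I = -16209
(-1984 + 7338) + I = (-1984 + 7338) - 16209 = 5354 - 16209 = -10855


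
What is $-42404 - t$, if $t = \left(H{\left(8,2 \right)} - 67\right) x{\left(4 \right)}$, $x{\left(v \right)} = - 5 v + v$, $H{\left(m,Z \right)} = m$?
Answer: $-43348$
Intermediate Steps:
$x{\left(v \right)} = - 4 v$
$t = 944$ ($t = \left(8 - 67\right) \left(\left(-4\right) 4\right) = \left(-59\right) \left(-16\right) = 944$)
$-42404 - t = -42404 - 944 = -43348$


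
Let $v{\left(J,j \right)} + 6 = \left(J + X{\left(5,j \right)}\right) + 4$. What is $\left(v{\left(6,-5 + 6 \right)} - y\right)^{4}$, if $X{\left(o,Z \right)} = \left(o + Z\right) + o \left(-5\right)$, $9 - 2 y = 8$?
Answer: $\frac{923521}{16} \approx 57720.0$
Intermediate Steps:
$y = \frac{1}{2}$ ($y = \frac{9}{2} - 4 = \frac{1}{2} \approx 0.5$)
$X{\left(o,Z \right)} = Z - 4 o$ ($X{\left(o,Z \right)} = \left(Z + o\right) - 5 o = Z - 4 o$)
$v{\left(J,j \right)} = -22 + J + j$ ($v{\left(J,j \right)} = -6 + \left(\left(J + \left(j - 20\right)\right) + 4\right) = -6 + \left(\left(J + \left(-20 + j\right)\right) + 4\right) = -6 + \left(\left(-20 + J + j\right) + 4\right) = -6 + \left(-16 + J + j\right) = -22 + J + j$)
$\left(v{\left(6,-5 + 6 \right)} - y\right)^{4} = \left(\left(-22 + 6 + \left(-5 + 6\right)\right) - \frac{1}{2}\right)^{4} = \left(\left(-22 + 6 + 1\right) - \frac{1}{2}\right)^{4} = \left(-15 - \frac{1}{2}\right)^{4} = \left(- \frac{31}{2}\right)^{4} = \frac{923521}{16}$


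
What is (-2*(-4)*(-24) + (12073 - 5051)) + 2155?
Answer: 8985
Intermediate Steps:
(-2*(-4)*(-24) + (12073 - 5051)) + 2155 = (8*(-24) + 7022) + 2155 = (-192 + 7022) + 2155 = 6830 + 2155 = 8985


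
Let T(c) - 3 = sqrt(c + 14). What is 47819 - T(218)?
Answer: 47816 - 2*sqrt(58) ≈ 47801.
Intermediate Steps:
T(c) = 3 + sqrt(14 + c) (T(c) = 3 + sqrt(c + 14) = 3 + sqrt(14 + c))
47819 - T(218) = 47819 - (3 + sqrt(14 + 218)) = 47819 - (3 + sqrt(232)) = 47819 - (3 + 2*sqrt(58)) = 47819 + (-3 - 2*sqrt(58)) = 47816 - 2*sqrt(58)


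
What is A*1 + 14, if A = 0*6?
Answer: 14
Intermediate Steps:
A = 0
A*1 + 14 = 0*1 + 14 = 0 + 14 = 14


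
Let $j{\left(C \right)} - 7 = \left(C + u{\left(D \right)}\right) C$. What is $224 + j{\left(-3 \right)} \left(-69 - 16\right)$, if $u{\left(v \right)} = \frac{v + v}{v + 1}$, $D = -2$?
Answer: $-116$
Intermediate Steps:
$u{\left(v \right)} = \frac{2 v}{1 + v}$
$j{\left(C \right)} = 7 + C \left(4 + C\right)$ ($j{\left(C \right)} = 7 + \left(C + 2 \left(-2\right) \frac{1}{1 - 2}\right) C = 7 + \left(C + 2 \left(-2\right) \frac{1}{-1}\right) C = 7 + \left(C + 2 \left(-2\right) \left(-1\right)\right) C = 7 + \left(C + 4\right) C = 7 + \left(4 + C\right) C = 7 + C \left(4 + C\right)$)
$224 + j{\left(-3 \right)} \left(-69 - 16\right) = 224 + \left(7 + \left(-3\right)^{2} + 4 \left(-3\right)\right) \left(-69 - 16\right) = 224 + \left(7 + 9 - 12\right) \left(-69 - 16\right) = 224 + 4 \left(-85\right) = 224 - 340 = -116$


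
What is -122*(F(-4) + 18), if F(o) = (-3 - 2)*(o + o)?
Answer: -7076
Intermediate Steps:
F(o) = -10*o
-122*(F(-4) + 18) = -122*(-10*(-4) + 18) = -122*(40 + 18) = -122*58 = -7076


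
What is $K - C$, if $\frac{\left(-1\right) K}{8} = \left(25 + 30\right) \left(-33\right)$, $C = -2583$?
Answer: $17103$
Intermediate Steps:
$K = 14520$ ($K = - 8 \left(25 + 30\right) \left(-33\right) = - 8 \cdot 55 \left(-33\right) = \left(-8\right) \left(-1815\right) = 14520$)
$K - C = 14520 - -2583 = 14520 + 2583 = 17103$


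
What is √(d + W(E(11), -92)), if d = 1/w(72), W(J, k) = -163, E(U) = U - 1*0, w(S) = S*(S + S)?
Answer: I*√3379966/144 ≈ 12.767*I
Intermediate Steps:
w(S) = 2*S² (w(S) = S*(2*S) = 2*S²)
E(U) = U (E(U) = U + 0 = U)
d = 1/10368 (d = 1/(2*72²) = 1/(2*5184) = 1/10368 ≈ 9.6451e-5)
√(d + W(E(11), -92)) = √(1/10368 - 163) = √(-1689983/10368) = I*√3379966/144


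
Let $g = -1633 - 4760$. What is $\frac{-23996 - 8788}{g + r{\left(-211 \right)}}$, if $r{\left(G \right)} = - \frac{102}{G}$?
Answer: $\frac{2305808}{449607} \approx 5.1285$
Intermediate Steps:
$g = -6393$
$\frac{-23996 - 8788}{g + r{\left(-211 \right)}} = \frac{-23996 - 8788}{-6393 - \frac{102}{-211}} = - \frac{32784}{-6393 - - \frac{102}{211}} = - \frac{32784}{-6393 + \frac{102}{211}} = - \frac{32784}{- \frac{1348821}{211}} = \left(-32784\right) \left(- \frac{211}{1348821}\right) = \frac{2305808}{449607}$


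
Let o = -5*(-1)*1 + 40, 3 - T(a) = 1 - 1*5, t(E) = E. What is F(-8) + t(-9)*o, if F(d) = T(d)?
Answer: -398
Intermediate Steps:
T(a) = 7 (T(a) = 3 - (1 - 1*5) = 3 - (1 - 5) = 3 - 1*(-4) = 3 + 4 = 7)
F(d) = 7
o = 45 (o = 5*1 + 40 = 5 + 40 = 45)
F(-8) + t(-9)*o = 7 - 9*45 = 7 - 405 = -398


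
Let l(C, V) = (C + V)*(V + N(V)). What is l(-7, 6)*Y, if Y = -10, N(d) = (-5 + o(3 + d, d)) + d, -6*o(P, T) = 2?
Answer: 200/3 ≈ 66.667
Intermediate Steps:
o(P, T) = -⅓ (o(P, T) = -⅙*2 = -⅓)
N(d) = -16/3 + d (N(d) = (-5 - ⅓) + d = -16/3 + d)
l(C, V) = (-16/3 + 2*V)*(C + V) (l(C, V) = (C + V)*(V + (-16/3 + V)) = (C + V)*(-16/3 + 2*V) = (-16/3 + 2*V)*(C + V))
l(-7, 6)*Y = (2*6² - 16/3*(-7) - 16/3*6 + 2*(-7)*6)*(-10) = (2*36 + 112/3 - 32 - 84)*(-10) = (72 + 112/3 - 32 - 84)*(-10) = -20/3*(-10) = 200/3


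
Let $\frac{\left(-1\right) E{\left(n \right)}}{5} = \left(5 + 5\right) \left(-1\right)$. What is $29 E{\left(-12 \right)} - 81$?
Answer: $1369$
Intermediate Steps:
$E{\left(n \right)} = 50$ ($E{\left(n \right)} = - 5 \left(5 + 5\right) \left(-1\right) = - 5 \cdot 10 \left(-1\right) = \left(-5\right) \left(-10\right) = 50$)
$29 E{\left(-12 \right)} - 81 = 29 \cdot 50 - 81 = 1450 - 81 = 1369$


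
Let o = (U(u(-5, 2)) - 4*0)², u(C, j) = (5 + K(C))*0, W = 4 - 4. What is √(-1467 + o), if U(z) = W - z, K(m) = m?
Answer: 3*I*√163 ≈ 38.301*I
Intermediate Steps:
W = 0
u(C, j) = 0 (u(C, j) = (5 + C)*0 = 0)
U(z) = -z (U(z) = 0 - z = -z)
o = 0 (o = (-1*0 - 4*0)² = (0 + 0)² = 0² = 0)
√(-1467 + o) = √(-1467 + 0) = √(-1467) = 3*I*√163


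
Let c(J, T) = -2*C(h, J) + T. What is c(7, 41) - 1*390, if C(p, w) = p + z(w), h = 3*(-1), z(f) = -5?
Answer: -333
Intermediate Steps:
h = -3
C(p, w) = -5 + p (C(p, w) = p - 5 = -5 + p)
c(J, T) = 16 + T (c(J, T) = -2*(-5 - 3) + T = -2*(-8) + T = 16 + T)
c(7, 41) - 1*390 = (16 + 41) - 1*390 = 57 - 390 = -333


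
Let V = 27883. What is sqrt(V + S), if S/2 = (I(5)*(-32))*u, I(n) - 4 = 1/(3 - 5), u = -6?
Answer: sqrt(29227) ≈ 170.96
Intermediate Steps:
I(n) = 7/2 (I(n) = 4 + 1/(3 - 5) = 4 + 1/(-2) = 4 - 1/2 = 7/2)
S = 1344 (S = 2*(((7/2)*(-32))*(-6)) = 2*(-112*(-6)) = 2*672 = 1344)
sqrt(V + S) = sqrt(27883 + 1344) = sqrt(29227)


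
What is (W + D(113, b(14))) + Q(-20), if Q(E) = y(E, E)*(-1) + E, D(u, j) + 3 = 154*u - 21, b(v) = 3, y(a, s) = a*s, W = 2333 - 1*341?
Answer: 18950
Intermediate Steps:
W = 1992 (W = 2333 - 341 = 1992)
D(u, j) = -24 + 154*u (D(u, j) = -3 + (154*u - 21) = -3 + (-21 + 154*u) = -24 + 154*u)
Q(E) = E - E**2 (Q(E) = (E*E)*(-1) + E = E**2*(-1) + E = -E**2 + E = E - E**2)
(W + D(113, b(14))) + Q(-20) = (1992 + (-24 + 154*113)) - 20*(1 - 1*(-20)) = (1992 + (-24 + 17402)) - 20*(1 + 20) = (1992 + 17378) - 20*21 = 19370 - 420 = 18950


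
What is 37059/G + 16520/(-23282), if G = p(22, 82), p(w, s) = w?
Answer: 5600287/3326 ≈ 1683.8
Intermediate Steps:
G = 22
37059/G + 16520/(-23282) = 37059/22 + 16520/(-23282) = 37059*(1/22) + 16520*(-1/23282) = 3369/2 - 1180/1663 = 5600287/3326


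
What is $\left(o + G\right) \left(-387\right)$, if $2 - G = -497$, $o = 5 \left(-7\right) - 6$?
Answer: $-177246$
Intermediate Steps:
$o = -41$ ($o = -35 - 6 = -41$)
$G = 499$ ($G = 2 - -497 = 2 + 497 = 499$)
$\left(o + G\right) \left(-387\right) = \left(-41 + 499\right) \left(-387\right) = 458 \left(-387\right) = -177246$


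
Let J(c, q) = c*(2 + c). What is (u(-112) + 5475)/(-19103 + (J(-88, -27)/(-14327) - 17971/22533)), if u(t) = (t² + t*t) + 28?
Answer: -9875701431981/6167455049234 ≈ -1.6013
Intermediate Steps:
u(t) = 28 + 2*t² (u(t) = (t² + t²) + 28 = 2*t² + 28 = 28 + 2*t²)
(u(-112) + 5475)/(-19103 + (J(-88, -27)/(-14327) - 17971/22533)) = ((28 + 2*(-112)²) + 5475)/(-19103 + (-88*(2 - 88)/(-14327) - 17971/22533)) = ((28 + 2*12544) + 5475)/(-19103 + (-88*(-86)*(-1/14327) - 17971*1/22533)) = ((28 + 25088) + 5475)/(-19103 + (7568*(-1/14327) - 17971/22533)) = (25116 + 5475)/(-19103 + (-7568/14327 - 17971/22533)) = 30591/(-19103 - 428000261/322830291) = 30591/(-6167455049234/322830291) = 30591*(-322830291/6167455049234) = -9875701431981/6167455049234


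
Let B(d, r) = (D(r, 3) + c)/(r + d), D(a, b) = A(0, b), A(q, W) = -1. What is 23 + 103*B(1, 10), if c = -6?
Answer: -468/11 ≈ -42.545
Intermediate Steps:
D(a, b) = -1
B(d, r) = -7/(d + r) (B(d, r) = (-1 - 6)/(r + d) = -7/(d + r))
23 + 103*B(1, 10) = 23 + 103*(-7/(1 + 10)) = 23 + 103*(-7/11) = 23 - 721/11 = -468/11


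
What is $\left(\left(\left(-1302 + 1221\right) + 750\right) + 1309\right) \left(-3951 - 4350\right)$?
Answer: $-16419378$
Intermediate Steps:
$\left(\left(\left(-1302 + 1221\right) + 750\right) + 1309\right) \left(-3951 - 4350\right) = \left(\left(-81 + 750\right) + 1309\right) \left(-8301\right) = \left(669 + 1309\right) \left(-8301\right) = 1978 \left(-8301\right) = -16419378$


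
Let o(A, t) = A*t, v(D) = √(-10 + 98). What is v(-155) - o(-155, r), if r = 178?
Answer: 27590 + 2*√22 ≈ 27599.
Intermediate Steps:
v(D) = 2*√22 (v(D) = √88 = 2*√22)
v(-155) - o(-155, r) = 2*√22 - (-155)*178 = 2*√22 - 1*(-27590) = 2*√22 + 27590 = 27590 + 2*√22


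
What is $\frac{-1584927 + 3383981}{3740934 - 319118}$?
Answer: $\frac{899527}{1710908} \approx 0.52576$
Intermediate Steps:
$\frac{-1584927 + 3383981}{3740934 - 319118} = \frac{1799054}{3421816} = 1799054 \cdot \frac{1}{3421816} = \frac{899527}{1710908}$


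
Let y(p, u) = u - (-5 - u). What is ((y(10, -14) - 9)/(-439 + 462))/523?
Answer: -32/12029 ≈ -0.0026602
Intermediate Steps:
y(p, u) = 5 + 2*u (y(p, u) = u + (5 + u) = 5 + 2*u)
((y(10, -14) - 9)/(-439 + 462))/523 = (((5 + 2*(-14)) - 9)/(-439 + 462))/523 = (((5 - 28) - 9)/23)*(1/523) = ((-23 - 9)*(1/23))*(1/523) = -32*1/23*(1/523) = -32/23*1/523 = -32/12029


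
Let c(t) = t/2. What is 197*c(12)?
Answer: 1182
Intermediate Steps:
c(t) = t/2 (c(t) = t*(1/2) = t/2)
197*c(12) = 197*((1/2)*12) = 197*6 = 1182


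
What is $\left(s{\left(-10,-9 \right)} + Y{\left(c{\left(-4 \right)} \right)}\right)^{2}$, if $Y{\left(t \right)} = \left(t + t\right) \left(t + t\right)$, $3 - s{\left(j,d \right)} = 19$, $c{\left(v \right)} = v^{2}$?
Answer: $1016064$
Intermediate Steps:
$s{\left(j,d \right)} = -16$ ($s{\left(j,d \right)} = 3 - 19 = -16$)
$Y{\left(t \right)} = 4 t^{2}$ ($Y{\left(t \right)} = 2 t 2 t = 4 t^{2}$)
$\left(s{\left(-10,-9 \right)} + Y{\left(c{\left(-4 \right)} \right)}\right)^{2} = \left(-16 + 4 \left(\left(-4\right)^{2}\right)^{2}\right)^{2} = \left(-16 + 4 \cdot 16^{2}\right)^{2} = \left(-16 + 4 \cdot 256\right)^{2} = \left(-16 + 1024\right)^{2} = 1008^{2} = 1016064$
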